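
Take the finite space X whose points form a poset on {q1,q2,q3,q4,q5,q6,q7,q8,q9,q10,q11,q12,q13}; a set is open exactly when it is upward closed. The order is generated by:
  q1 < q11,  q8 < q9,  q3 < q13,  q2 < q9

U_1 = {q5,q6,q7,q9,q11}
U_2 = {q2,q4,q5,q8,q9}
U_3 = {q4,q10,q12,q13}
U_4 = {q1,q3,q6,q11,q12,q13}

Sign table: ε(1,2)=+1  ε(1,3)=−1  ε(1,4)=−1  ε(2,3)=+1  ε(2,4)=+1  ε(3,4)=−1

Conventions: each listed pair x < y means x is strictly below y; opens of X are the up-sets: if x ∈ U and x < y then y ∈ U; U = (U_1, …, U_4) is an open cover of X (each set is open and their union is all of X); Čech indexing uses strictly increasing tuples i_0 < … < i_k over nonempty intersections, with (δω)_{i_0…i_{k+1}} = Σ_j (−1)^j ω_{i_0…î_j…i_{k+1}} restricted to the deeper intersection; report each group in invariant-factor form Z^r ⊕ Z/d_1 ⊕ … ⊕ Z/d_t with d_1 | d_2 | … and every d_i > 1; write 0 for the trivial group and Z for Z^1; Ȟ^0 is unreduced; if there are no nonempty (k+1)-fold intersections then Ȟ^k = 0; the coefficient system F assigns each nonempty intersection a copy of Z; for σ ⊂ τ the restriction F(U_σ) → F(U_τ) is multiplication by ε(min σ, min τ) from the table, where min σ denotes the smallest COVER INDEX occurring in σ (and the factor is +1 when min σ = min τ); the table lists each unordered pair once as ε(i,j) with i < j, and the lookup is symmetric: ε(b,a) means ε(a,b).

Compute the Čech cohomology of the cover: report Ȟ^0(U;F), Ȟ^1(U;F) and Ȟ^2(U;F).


Ȟ^0 ≅ Z, Ȟ^1 ≅ Z and Ȟ^2 ≅ 0

nonempty overlaps:
  U12={q5,q9} U14={q6,q11} U23={q4} U34={q12,q13}
C dims 4,4; δ0: rk 3, SNF 1^3
degree 0: 4−3−0 = 1 → Ȟ^0 ≅ Z
degree 1: 4−0−3 = 1 → Ȟ^1 ≅ Z
degree 2: 0−0−0 = 0 → Ȟ^2 ≅ 0


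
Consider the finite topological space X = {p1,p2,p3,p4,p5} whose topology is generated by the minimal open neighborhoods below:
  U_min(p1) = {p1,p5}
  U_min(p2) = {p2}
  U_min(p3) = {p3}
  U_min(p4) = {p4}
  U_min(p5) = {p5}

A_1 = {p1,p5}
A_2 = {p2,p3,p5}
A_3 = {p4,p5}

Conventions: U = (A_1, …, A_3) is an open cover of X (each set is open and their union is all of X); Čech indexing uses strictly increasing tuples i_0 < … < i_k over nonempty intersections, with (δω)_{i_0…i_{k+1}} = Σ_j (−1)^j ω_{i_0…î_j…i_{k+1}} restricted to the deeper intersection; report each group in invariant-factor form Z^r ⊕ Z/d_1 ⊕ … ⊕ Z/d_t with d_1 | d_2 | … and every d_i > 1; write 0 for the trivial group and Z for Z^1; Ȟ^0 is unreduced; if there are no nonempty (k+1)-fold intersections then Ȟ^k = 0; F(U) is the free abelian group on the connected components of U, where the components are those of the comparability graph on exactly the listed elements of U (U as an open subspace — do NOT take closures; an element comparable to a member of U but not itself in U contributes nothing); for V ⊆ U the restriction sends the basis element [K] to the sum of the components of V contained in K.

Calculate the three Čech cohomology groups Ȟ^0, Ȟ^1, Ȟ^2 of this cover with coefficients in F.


Ȟ^0 ≅ Z^4; Ȟ^1 ≅ 0; Ȟ^2 ≅ 0

intersection data:
  A12={p5} A13={p5} A23={p5}
  A123={p5}
components per intersection:
  A1: {p1,p5}
  A2: {p2} {p3} {p5}
  A3: {p4} {p5}
  A12: {p5}
  A13: {p5}
  A23: {p5}
  A123: {p5}
C dims 6,3,1; δ0: rk 2, SNF 1^2; δ1: rk 1, SNF 1^1
Ȟ^0 = (6 − 2) − 0 = 4, so Ȟ^0 ≅ Z^4
Ȟ^1 = (3 − 1) − 2 = 0, so Ȟ^1 ≅ 0
Ȟ^2 = (1 − 0) − 1 = 0, so Ȟ^2 ≅ 0


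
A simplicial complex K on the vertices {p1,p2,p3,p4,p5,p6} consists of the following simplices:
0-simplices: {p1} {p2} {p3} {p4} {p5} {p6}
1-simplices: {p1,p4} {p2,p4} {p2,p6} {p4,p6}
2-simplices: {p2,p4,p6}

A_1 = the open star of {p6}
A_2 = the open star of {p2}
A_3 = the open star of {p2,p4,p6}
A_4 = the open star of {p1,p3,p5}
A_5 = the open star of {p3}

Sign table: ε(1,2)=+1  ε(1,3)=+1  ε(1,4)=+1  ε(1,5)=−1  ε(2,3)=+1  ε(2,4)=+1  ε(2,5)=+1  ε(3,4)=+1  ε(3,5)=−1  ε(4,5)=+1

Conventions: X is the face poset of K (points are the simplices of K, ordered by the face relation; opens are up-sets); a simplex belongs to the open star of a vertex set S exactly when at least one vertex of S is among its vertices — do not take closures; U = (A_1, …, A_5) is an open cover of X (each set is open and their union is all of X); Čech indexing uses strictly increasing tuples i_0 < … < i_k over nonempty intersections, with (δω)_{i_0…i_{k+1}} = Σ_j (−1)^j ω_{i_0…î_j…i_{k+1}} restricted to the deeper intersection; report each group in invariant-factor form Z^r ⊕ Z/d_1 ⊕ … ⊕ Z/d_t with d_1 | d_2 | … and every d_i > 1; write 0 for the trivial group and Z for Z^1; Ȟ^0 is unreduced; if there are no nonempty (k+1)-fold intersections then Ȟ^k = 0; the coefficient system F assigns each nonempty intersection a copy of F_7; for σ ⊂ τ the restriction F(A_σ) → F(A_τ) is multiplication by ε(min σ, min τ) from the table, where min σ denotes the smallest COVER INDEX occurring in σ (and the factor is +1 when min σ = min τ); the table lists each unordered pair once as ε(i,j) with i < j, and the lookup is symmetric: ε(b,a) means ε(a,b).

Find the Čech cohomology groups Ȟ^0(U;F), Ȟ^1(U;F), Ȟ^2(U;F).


Ȟ^0 ≅ Z/7, Ȟ^1 ≅ 0, Ȟ^2 ≅ 0

nerve of the cover:
  A1={{p6},{p2,p6},{p4,p6},{p2,p4,p6}} A2={{p2},{p2,p4},{p2,p6},{p2,p4,p6}} A3={{p2},{p4},{p6},{p1,p4},{p2,p4},{p2,p6},{p4,p6},{p2,p4,p6}} A4={{p1},{p3},{p5},{p1,p4}} A5={{p3}}
  A12={{p2,p6},{p2,p4,p6}} A13={{p6},{p2,p6},{p4,p6},{p2,p4,p6}} A23={{p2},{p2,p4},{p2,p6},{p2,p4,p6}} A34={{p1,p4}} A45={{p3}}
  A123={{p2,p6},{p2,p4,p6}}
C dims 5,5,1; δ0: rk_F7 4; δ1: rk_F7 1
Ȟ^0 = (5 − 4) − 0 = 1, so Ȟ^0 ≅ Z/7
Ȟ^1 = (5 − 1) − 4 = 0, so Ȟ^1 ≅ 0
Ȟ^2 = (1 − 0) − 1 = 0, so Ȟ^2 ≅ 0


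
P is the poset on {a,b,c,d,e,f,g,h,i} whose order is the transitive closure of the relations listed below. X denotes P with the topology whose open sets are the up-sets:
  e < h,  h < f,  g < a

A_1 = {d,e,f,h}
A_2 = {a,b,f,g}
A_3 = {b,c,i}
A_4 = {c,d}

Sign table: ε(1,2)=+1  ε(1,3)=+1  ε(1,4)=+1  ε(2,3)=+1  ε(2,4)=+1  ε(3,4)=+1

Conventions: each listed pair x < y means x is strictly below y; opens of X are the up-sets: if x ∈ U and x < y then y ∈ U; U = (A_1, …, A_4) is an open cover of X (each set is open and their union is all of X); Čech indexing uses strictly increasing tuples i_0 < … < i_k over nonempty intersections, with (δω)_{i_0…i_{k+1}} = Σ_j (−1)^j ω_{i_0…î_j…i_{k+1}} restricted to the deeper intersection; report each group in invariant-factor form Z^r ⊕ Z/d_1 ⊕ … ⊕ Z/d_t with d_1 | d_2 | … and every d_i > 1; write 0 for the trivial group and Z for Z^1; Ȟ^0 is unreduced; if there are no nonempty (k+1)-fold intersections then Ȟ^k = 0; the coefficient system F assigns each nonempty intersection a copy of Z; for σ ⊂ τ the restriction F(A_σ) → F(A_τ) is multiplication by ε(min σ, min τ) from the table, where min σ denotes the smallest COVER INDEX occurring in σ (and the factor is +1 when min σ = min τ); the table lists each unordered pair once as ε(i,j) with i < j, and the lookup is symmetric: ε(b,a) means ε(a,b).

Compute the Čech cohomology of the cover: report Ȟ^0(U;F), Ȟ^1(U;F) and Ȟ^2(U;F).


Ȟ^0 ≅ Z; Ȟ^1 ≅ Z; Ȟ^2 ≅ 0

nonempty overlaps:
  A12={f} A14={d} A23={b} A34={c}
C dims 4,4; δ0: rk 3, SNF 1^3
degree 0: 4−3−0 = 1 → Ȟ^0 ≅ Z
degree 1: 4−0−3 = 1 → Ȟ^1 ≅ Z
degree 2: 0−0−0 = 0 → Ȟ^2 ≅ 0


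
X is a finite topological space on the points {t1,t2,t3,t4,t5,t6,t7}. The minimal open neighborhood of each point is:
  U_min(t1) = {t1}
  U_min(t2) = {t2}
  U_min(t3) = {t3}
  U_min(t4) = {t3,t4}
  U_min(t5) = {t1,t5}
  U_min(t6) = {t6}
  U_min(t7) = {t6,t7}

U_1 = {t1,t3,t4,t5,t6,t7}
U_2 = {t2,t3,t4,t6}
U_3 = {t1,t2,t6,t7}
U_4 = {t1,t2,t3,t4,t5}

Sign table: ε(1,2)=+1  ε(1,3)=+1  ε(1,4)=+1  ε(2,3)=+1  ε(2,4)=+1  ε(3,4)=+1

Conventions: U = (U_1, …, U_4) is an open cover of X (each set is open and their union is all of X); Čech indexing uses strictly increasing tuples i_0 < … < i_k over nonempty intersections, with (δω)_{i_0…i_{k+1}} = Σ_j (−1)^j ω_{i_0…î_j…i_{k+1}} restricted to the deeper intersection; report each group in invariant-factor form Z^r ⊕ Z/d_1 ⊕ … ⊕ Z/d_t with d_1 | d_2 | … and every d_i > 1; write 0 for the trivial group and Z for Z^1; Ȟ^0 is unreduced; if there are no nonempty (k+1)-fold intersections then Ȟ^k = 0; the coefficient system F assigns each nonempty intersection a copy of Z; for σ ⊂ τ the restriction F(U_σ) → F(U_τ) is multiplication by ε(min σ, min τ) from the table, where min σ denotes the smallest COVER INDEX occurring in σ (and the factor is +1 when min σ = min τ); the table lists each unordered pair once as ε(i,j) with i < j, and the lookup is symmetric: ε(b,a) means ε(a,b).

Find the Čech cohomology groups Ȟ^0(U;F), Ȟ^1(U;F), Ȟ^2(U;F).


nerve of the cover:
  U12={t3,t4,t6} U13={t1,t6,t7} U14={t1,t3,t4,t5} U23={t2,t6} U24={t2,t3,t4} U34={t1,t2}
  U123={t6} U124={t3,t4} U134={t1} U234={t2}
C dims 4,6,4; δ0: rk 3, SNF 1^3; δ1: rk 3, SNF 1^3
Ȟ^0 = (4 − 3) − 0 = 1, so Ȟ^0 ≅ Z
Ȟ^1 = (6 − 3) − 3 = 0, so Ȟ^1 ≅ 0
Ȟ^2 = (4 − 0) − 3 = 1, so Ȟ^2 ≅ Z

Ȟ^0 ≅ Z,  Ȟ^1 ≅ 0,  Ȟ^2 ≅ Z


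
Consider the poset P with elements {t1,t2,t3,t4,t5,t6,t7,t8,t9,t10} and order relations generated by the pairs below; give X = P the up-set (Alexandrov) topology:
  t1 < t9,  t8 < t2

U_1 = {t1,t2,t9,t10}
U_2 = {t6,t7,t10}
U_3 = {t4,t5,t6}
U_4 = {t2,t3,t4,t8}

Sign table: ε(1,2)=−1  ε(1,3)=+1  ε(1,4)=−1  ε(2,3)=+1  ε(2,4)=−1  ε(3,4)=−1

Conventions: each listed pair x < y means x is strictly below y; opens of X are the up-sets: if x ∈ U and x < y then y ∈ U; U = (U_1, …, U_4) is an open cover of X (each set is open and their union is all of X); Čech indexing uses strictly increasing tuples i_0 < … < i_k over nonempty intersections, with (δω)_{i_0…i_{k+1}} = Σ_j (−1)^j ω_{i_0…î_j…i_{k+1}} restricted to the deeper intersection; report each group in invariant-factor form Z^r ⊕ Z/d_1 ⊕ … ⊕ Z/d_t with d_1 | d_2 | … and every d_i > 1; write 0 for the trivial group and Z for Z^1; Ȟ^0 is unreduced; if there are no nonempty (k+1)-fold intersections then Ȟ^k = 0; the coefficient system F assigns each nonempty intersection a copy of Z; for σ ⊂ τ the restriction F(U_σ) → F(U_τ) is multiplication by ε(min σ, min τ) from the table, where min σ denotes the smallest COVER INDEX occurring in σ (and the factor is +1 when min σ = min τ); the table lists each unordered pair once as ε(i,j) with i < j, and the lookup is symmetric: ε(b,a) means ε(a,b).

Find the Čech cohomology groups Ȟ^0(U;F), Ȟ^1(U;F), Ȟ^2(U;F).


Ȟ^0(U;F) ≅ 0; Ȟ^1(U;F) ≅ Z/2; Ȟ^2(U;F) ≅ 0

intersection data:
  U12={t10} U14={t2} U23={t6} U34={t4}
C dims 4,4; δ0: rk 4, SNF 1^3·2
Ȟ^0 = (4 − 4) − 0 = 0, so Ȟ^0 ≅ 0
Ȟ^1 = (4 − 0) − 4 = 0 plus torsion [2], so Ȟ^1 ≅ Z/2
Ȟ^2 = (0 − 0) − 0 = 0, so Ȟ^2 ≅ 0


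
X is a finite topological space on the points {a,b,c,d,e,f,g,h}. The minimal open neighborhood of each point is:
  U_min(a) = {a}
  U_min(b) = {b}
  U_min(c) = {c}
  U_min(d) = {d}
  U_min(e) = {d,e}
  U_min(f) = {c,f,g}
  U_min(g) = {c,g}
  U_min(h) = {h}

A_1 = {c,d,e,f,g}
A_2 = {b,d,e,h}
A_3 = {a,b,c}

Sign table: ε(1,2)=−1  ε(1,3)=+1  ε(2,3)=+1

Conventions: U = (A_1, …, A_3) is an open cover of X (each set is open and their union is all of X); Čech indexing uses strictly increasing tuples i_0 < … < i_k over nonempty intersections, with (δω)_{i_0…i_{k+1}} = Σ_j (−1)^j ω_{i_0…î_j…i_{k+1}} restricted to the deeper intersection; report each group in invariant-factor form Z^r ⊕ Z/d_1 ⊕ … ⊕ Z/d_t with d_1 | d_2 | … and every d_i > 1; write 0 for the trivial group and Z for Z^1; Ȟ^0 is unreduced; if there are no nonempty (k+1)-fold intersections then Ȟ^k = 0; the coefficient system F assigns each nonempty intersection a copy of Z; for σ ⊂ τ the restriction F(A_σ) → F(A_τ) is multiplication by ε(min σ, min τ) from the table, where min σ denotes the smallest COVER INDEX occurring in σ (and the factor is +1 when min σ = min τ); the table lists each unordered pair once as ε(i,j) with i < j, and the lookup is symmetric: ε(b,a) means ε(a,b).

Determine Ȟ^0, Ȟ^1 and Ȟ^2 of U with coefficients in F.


cover nerve:
  A12={d,e} A13={c} A23={b}
C dims 3,3; δ0: rk 3, SNF 1^2·2
Ȟ^0: (3−3)−0=0 ⇒ 0
Ȟ^1: (3−0)−3=0 plus torsion [2] ⇒ Z/2
Ȟ^2: (0−0)−0=0 ⇒ 0

Ȟ^0 = 0, Ȟ^1 = Z/2 and Ȟ^2 = 0


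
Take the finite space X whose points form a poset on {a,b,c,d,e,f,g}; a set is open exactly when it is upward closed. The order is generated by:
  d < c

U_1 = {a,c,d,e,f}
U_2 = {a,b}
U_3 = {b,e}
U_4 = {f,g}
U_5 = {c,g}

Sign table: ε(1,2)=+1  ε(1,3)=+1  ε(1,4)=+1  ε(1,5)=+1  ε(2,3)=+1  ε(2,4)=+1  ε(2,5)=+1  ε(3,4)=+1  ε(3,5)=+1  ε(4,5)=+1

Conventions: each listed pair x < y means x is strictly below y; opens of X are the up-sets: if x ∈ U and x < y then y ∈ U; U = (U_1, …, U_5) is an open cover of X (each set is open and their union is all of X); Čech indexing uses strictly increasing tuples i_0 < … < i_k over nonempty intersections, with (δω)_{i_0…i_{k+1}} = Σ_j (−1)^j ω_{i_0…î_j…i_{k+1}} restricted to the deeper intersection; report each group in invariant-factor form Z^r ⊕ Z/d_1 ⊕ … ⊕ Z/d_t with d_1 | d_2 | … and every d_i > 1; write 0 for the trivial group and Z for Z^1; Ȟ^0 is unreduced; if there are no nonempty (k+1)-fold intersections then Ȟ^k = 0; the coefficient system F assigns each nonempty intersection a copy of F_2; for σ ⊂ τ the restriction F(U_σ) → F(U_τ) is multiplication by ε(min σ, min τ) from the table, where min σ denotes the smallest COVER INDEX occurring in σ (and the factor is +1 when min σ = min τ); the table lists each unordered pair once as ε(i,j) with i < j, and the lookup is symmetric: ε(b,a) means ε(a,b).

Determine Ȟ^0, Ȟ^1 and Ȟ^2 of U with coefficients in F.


Ȟ^0 = Z/2,  Ȟ^1 = Z/2 ⊕ Z/2,  Ȟ^2 = 0

nerve simplices:
  U12={a} U13={e} U14={f} U15={c} U23={b} U45={g}
C dims 5,6; δ0: rk_F2 4
degree 0: 5−4−0 = 1 → Ȟ^0 ≅ Z/2
degree 1: 6−0−4 = 2 → Ȟ^1 ≅ Z/2 ⊕ Z/2
degree 2: 0−0−0 = 0 → Ȟ^2 ≅ 0


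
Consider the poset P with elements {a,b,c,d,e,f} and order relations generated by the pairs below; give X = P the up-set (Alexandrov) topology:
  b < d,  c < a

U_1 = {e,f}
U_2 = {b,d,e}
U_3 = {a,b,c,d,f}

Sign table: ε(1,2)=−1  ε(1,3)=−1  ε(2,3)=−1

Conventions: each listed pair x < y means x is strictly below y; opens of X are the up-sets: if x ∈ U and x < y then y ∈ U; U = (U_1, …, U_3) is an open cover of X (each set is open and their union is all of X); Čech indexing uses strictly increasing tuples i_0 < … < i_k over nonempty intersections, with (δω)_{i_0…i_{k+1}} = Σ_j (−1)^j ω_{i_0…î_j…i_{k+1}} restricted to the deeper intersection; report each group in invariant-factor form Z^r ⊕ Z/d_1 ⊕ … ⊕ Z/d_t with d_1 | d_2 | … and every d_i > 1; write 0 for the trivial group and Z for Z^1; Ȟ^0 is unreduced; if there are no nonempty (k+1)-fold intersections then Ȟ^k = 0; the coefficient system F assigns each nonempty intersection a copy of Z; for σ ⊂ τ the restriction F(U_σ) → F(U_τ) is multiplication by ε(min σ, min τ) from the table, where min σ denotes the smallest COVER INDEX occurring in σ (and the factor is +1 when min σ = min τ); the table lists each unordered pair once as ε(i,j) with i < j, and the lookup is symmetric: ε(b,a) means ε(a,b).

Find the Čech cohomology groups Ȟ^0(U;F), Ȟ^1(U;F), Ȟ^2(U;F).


Ȟ^0(U;F) ≅ 0,  Ȟ^1(U;F) ≅ Z/2,  Ȟ^2(U;F) ≅ 0

cover nerve:
  U12={e} U13={f} U23={b,d}
C dims 3,3; δ0: rk 3, SNF 1^2·2
Ȟ^0: (3−3)−0=0 ⇒ 0
Ȟ^1: (3−0)−3=0 plus torsion [2] ⇒ Z/2
Ȟ^2: (0−0)−0=0 ⇒ 0


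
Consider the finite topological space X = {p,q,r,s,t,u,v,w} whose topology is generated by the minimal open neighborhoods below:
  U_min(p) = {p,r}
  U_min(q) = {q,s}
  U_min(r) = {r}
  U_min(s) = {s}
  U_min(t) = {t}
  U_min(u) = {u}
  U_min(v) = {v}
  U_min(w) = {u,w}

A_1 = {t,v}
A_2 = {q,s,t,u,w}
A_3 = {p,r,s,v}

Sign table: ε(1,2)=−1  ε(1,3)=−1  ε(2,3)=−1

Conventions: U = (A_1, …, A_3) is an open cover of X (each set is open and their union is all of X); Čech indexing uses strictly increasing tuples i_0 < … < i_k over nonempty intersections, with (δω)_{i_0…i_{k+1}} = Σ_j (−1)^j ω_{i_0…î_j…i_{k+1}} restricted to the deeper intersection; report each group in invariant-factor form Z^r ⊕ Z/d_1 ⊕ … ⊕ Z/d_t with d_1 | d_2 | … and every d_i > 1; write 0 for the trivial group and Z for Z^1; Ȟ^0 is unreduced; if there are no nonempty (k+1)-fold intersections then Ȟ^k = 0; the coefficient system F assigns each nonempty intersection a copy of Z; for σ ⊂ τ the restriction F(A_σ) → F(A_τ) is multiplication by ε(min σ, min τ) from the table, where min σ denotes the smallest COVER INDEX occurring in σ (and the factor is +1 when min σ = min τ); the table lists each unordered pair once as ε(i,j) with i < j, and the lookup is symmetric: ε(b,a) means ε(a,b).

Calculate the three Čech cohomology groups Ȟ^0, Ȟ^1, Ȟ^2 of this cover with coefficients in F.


nonempty intersections:
  A12={t} A13={v} A23={s}
C dims 3,3; δ0: rk 3, SNF 1^2·2
Ȟ^0: (3−3)−0=0 ⇒ 0
Ȟ^1: (3−0)−3=0 plus torsion [2] ⇒ Z/2
Ȟ^2: (0−0)−0=0 ⇒ 0

Ȟ^0 ≅ 0, Ȟ^1 ≅ Z/2, Ȟ^2 ≅ 0


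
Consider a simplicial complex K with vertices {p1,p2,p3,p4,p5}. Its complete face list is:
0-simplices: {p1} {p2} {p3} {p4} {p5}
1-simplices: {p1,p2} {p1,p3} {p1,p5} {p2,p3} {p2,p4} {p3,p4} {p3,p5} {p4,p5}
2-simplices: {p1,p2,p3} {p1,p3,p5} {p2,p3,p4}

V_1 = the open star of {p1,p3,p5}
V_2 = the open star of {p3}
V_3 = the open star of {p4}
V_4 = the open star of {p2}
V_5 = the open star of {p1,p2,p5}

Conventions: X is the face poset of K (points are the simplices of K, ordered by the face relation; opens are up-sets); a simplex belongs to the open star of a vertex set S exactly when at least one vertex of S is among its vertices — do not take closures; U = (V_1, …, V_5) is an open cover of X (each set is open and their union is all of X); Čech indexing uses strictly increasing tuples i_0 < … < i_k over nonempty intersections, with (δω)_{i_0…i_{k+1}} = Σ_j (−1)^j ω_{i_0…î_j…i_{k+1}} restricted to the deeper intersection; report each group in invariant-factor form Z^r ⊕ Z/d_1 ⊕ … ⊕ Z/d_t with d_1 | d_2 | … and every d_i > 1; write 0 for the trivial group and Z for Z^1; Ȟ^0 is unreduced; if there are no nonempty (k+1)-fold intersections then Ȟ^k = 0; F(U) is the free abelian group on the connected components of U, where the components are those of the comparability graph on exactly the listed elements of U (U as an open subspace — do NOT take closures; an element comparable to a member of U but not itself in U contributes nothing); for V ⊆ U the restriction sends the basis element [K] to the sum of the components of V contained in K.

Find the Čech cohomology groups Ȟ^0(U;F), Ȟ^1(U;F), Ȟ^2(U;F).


Ȟ^0 ≅ Z; Ȟ^1 ≅ Z; Ȟ^2 ≅ 0

intersection data:
  V1={{p1},{p3},{p5},{p1,p2},{p1,p3},{p1,p5},{p2,p3},{p3,p4},{p3,p5},{p4,p5},{p1,p2,p3},{p1,p3,p5},{p2,p3,p4}} V2={{p3},{p1,p3},{p2,p3},{p3,p4},{p3,p5},{p1,p2,p3},{p1,p3,p5},{p2,p3,p4}} V3={{p4},{p2,p4},{p3,p4},{p4,p5},{p2,p3,p4}} V4={{p2},{p1,p2},{p2,p3},{p2,p4},{p1,p2,p3},{p2,p3,p4}} V5={{p1},{p2},{p5},{p1,p2},{p1,p3},{p1,p5},{p2,p3},{p2,p4},{p3,p5},{p4,p5},{p1,p2,p3},{p1,p3,p5},{p2,p3,p4}}
  V12={{p3},{p1,p3},{p2,p3},{p3,p4},{p3,p5},{p1,p2,p3},{p1,p3,p5},{p2,p3,p4}} V13={{p3,p4},{p4,p5},{p2,p3,p4}} V14={{p1,p2},{p2,p3},{p1,p2,p3},{p2,p3,p4}} V15={{p1},{p5},{p1,p2},{p1,p3},{p1,p5},{p2,p3},{p3,p5},{p4,p5},{p1,p2,p3},{p1,p3,p5},{p2,p3,p4}} V23={{p3,p4},{p2,p3,p4}} V24={{p2,p3},{p1,p2,p3},{p2,p3,p4}} V25={{p1,p3},{p2,p3},{p3,p5},{p1,p2,p3},{p1,p3,p5},{p2,p3,p4}} V34={{p2,p4},{p2,p3,p4}} V35={{p2,p4},{p4,p5},{p2,p3,p4}} V45={{p2},{p1,p2},{p2,p3},{p2,p4},{p1,p2,p3},{p2,p3,p4}}
  V123={{p3,p4},{p2,p3,p4}} V124={{p2,p3},{p1,p2,p3},{p2,p3,p4}} V125={{p1,p3},{p2,p3},{p3,p5},{p1,p2,p3},{p1,p3,p5},{p2,p3,p4}} V134={{p2,p3,p4}} V135={{p4,p5},{p2,p3,p4}} V145={{p1,p2},{p2,p3},{p1,p2,p3},{p2,p3,p4}} V234={{p2,p3,p4}} V235={{p2,p3,p4}} V245={{p2,p3},{p1,p2,p3},{p2,p3,p4}} V345={{p2,p4},{p2,p3,p4}}
  V1234={{p2,p3,p4}} V1235={{p2,p3,p4}} V1245={{p2,p3},{p1,p2,p3},{p2,p3,p4}} V1345={{p2,p3,p4}} V2345={{p2,p3,p4}}
  V12345={{p2,p3,p4}}
components per intersection:
  V1: {{p1},{p3},{p5},{p1,p2},{p1,p3},{p1,p5},{p2,p3},{p3,p4},{p3,p5},{p4,p5},{p1,p2,p3},{p1,p3,p5},{p2,p3,p4}}
  V2: {{p3},{p1,p3},{p2,p3},{p3,p4},{p3,p5},{p1,p2,p3},{p1,p3,p5},{p2,p3,p4}}
  V3: {{p4},{p2,p4},{p3,p4},{p4,p5},{p2,p3,p4}}
  V4: {{p2},{p1,p2},{p2,p3},{p2,p4},{p1,p2,p3},{p2,p3,p4}}
  V5: {{p1},{p2},{p5},{p1,p2},{p1,p3},{p1,p5},{p2,p3},{p2,p4},{p3,p5},{p4,p5},{p1,p2,p3},{p1,p3,p5},{p2,p3,p4}}
  V12: {{p3},{p1,p3},{p2,p3},{p3,p4},{p3,p5},{p1,p2,p3},{p1,p3,p5},{p2,p3,p4}}
  V13: {{p3,p4},{p2,p3,p4}} {{p4,p5}}
  V14: {{p1,p2},{p2,p3},{p1,p2,p3},{p2,p3,p4}}
  V15: {{p1},{p5},{p1,p2},{p1,p3},{p1,p5},{p2,p3},{p3,p5},{p4,p5},{p1,p2,p3},{p1,p3,p5},{p2,p3,p4}}
  V23: {{p3,p4},{p2,p3,p4}}
  V24: {{p2,p3},{p1,p2,p3},{p2,p3,p4}}
  V25: {{p1,p3},{p2,p3},{p3,p5},{p1,p2,p3},{p1,p3,p5},{p2,p3,p4}}
  V34: {{p2,p4},{p2,p3,p4}}
  V35: {{p2,p4},{p2,p3,p4}} {{p4,p5}}
  V45: {{p2},{p1,p2},{p2,p3},{p2,p4},{p1,p2,p3},{p2,p3,p4}}
  V123: {{p3,p4},{p2,p3,p4}}
  V124: {{p2,p3},{p1,p2,p3},{p2,p3,p4}}
  V125: {{p1,p3},{p2,p3},{p3,p5},{p1,p2,p3},{p1,p3,p5},{p2,p3,p4}}
  V134: {{p2,p3,p4}}
  V135: {{p4,p5}} {{p2,p3,p4}}
  V145: {{p1,p2},{p2,p3},{p1,p2,p3},{p2,p3,p4}}
  V234: {{p2,p3,p4}}
  V235: {{p2,p3,p4}}
  V245: {{p2,p3},{p1,p2,p3},{p2,p3,p4}}
  V345: {{p2,p4},{p2,p3,p4}}
  V1234: {{p2,p3,p4}}
  V1235: {{p2,p3,p4}}
  V1245: {{p2,p3},{p1,p2,p3},{p2,p3,p4}}
  V1345: {{p2,p3,p4}}
  V2345: {{p2,p3,p4}}
  V12345: {{p2,p3,p4}}
C dims 5,12,11,5; δ0: rk 4, SNF 1^4; δ1: rk 7, SNF 1^7; δ2: rk 4, SNF 1^4
Ȟ^0 = (5 − 4) − 0 = 1, so Ȟ^0 ≅ Z
Ȟ^1 = (12 − 7) − 4 = 1, so Ȟ^1 ≅ Z
Ȟ^2 = (11 − 4) − 7 = 0, so Ȟ^2 ≅ 0


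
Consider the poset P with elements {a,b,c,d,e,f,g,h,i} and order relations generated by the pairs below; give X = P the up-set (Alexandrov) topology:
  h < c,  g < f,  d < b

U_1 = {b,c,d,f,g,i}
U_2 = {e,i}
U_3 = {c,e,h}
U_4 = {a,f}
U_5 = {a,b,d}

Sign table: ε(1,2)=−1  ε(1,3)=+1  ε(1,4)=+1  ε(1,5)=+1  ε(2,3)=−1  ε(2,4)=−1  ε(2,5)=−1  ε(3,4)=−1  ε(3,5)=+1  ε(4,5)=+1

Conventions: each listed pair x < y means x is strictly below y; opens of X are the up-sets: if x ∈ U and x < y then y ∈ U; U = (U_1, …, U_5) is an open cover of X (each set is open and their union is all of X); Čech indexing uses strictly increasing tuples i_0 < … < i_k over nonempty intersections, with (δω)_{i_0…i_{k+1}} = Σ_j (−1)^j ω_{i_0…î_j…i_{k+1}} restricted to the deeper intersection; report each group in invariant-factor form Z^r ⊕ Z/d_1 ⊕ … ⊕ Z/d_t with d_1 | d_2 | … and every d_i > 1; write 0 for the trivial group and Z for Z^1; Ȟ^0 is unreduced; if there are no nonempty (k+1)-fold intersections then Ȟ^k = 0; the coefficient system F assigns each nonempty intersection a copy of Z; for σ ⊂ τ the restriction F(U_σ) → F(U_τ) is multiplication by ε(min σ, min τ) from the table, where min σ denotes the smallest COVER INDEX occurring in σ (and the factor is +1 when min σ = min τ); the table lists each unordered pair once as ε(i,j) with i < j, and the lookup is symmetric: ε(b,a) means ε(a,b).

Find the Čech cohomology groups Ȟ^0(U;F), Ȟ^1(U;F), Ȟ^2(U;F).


intersection data:
  U12={i} U13={c} U14={f} U15={b,d} U23={e} U45={a}
C dims 5,6; δ0: rk 4, SNF 1^4
Ȟ^0 = (5 − 4) − 0 = 1, so Ȟ^0 ≅ Z
Ȟ^1 = (6 − 0) − 4 = 2, so Ȟ^1 ≅ Z^2
Ȟ^2 = (0 − 0) − 0 = 0, so Ȟ^2 ≅ 0

Ȟ^0(U;F) ≅ Z,  Ȟ^1(U;F) ≅ Z^2,  Ȟ^2(U;F) ≅ 0


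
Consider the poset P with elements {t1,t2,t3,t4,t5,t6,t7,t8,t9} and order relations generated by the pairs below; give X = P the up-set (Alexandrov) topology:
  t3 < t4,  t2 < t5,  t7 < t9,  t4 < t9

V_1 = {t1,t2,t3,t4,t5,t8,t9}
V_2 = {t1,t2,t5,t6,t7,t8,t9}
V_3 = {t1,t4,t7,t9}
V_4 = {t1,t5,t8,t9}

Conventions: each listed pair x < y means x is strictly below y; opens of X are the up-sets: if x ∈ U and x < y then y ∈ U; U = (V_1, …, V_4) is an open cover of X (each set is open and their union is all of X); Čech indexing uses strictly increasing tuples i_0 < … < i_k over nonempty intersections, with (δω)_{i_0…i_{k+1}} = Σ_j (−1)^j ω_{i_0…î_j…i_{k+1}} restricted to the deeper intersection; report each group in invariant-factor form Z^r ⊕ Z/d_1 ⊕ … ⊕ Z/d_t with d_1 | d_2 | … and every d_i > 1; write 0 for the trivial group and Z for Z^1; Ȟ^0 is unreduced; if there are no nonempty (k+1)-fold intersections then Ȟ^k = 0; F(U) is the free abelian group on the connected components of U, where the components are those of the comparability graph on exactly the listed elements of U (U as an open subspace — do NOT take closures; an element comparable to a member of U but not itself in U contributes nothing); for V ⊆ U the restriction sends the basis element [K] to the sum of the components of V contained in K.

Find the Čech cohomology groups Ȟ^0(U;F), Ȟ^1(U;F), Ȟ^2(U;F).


intersection data:
  V12={t1,t2,t5,t8,t9} V13={t1,t4,t9} V14={t1,t5,t8,t9} V23={t1,t7,t9} V24={t1,t5,t8,t9} V34={t1,t9}
  V123={t1,t9} V124={t1,t5,t8,t9} V134={t1,t9} V234={t1,t9}
  V1234={t1,t9}
components per intersection:
  V1: {t1} {t2,t5} {t3,t4,t9} {t8}
  V2: {t1} {t2,t5} {t6} {t7,t9} {t8}
  V3: {t1} {t4,t7,t9}
  V4: {t1} {t5} {t8} {t9}
  V12: {t1} {t2,t5} {t8} {t9}
  V13: {t1} {t4,t9}
  V14: {t1} {t5} {t8} {t9}
  V23: {t1} {t7,t9}
  V24: {t1} {t5} {t8} {t9}
  V34: {t1} {t9}
  V123: {t1} {t9}
  V124: {t1} {t5} {t8} {t9}
  V134: {t1} {t9}
  V234: {t1} {t9}
  V1234: {t1} {t9}
C dims 15,18,10,2; δ0: rk 10, SNF 1^10; δ1: rk 8, SNF 1^8; δ2: rk 2, SNF 1^2
Ȟ^0 = (15 − 10) − 0 = 5, so Ȟ^0 ≅ Z^5
Ȟ^1 = (18 − 8) − 10 = 0, so Ȟ^1 ≅ 0
Ȟ^2 = (10 − 2) − 8 = 0, so Ȟ^2 ≅ 0

Ȟ^0 ≅ Z^5; Ȟ^1 ≅ 0; Ȟ^2 ≅ 0


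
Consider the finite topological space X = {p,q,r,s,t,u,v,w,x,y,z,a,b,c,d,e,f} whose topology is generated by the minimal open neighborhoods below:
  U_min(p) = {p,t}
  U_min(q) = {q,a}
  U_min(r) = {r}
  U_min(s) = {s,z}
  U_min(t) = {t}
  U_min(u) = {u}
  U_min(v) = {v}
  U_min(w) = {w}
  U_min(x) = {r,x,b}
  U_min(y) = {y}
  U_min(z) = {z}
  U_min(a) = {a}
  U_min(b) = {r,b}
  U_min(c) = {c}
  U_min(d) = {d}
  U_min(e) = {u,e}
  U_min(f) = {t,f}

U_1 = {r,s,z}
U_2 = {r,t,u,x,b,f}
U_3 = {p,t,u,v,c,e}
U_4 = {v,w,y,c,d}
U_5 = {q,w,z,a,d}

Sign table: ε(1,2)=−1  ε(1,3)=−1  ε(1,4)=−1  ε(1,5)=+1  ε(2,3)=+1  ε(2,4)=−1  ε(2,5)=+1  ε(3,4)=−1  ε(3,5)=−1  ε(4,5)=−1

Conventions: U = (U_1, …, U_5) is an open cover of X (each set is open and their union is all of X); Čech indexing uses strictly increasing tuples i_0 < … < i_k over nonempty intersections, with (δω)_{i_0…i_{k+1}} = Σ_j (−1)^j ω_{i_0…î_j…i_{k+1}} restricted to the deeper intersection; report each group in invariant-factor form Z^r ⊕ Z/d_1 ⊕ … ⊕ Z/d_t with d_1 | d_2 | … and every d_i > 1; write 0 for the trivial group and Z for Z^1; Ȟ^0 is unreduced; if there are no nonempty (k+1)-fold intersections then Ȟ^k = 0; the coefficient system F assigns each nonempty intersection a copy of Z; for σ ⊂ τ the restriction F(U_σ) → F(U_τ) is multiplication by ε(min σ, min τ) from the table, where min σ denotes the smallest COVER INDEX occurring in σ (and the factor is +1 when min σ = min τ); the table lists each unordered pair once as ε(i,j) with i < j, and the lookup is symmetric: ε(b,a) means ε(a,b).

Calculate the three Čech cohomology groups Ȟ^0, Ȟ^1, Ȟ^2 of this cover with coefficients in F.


Ȟ^0 ≅ 0, Ȟ^1 ≅ Z/2 and Ȟ^2 ≅ 0

nonempty overlaps:
  U12={r} U15={z} U23={t,u} U34={v,c} U45={w,d}
C dims 5,5; δ0: rk 5, SNF 1^4·2
degree 0: 5−5−0 = 0 → Ȟ^0 ≅ 0
degree 1: 5−0−5 = 0 plus torsion [2] → Ȟ^1 ≅ Z/2
degree 2: 0−0−0 = 0 → Ȟ^2 ≅ 0


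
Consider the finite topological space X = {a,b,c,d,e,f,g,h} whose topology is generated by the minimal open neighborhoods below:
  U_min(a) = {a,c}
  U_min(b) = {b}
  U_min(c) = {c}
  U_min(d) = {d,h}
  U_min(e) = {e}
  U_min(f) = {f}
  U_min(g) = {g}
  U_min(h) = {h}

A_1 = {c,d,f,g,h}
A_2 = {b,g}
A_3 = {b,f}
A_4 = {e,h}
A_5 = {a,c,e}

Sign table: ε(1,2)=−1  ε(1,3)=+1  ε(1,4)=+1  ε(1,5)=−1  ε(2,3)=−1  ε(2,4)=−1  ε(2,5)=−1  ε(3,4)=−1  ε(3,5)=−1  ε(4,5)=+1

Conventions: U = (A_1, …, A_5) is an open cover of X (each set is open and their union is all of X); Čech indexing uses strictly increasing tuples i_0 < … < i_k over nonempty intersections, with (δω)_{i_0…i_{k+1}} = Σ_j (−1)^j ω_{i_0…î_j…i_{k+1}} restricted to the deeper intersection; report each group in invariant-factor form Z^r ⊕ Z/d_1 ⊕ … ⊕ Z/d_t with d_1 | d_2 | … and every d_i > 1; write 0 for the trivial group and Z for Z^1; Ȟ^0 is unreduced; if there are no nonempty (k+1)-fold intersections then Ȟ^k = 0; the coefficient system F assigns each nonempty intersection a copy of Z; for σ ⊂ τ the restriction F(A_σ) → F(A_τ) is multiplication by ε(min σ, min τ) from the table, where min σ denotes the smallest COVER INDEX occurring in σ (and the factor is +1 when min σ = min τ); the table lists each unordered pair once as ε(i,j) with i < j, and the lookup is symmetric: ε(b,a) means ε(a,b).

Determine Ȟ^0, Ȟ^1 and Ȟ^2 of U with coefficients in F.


Ȟ^0(U;F) ≅ 0, Ȟ^1(U;F) ≅ Z ⊕ Z/2 and Ȟ^2(U;F) ≅ 0

nonempty overlaps:
  A12={g} A13={f} A14={h} A15={c} A23={b} A45={e}
C dims 5,6; δ0: rk 5, SNF 1^4·2
degree 0: 5−5−0 = 0 → Ȟ^0 ≅ 0
degree 1: 6−0−5 = 1 plus torsion [2] → Ȟ^1 ≅ Z ⊕ Z/2
degree 2: 0−0−0 = 0 → Ȟ^2 ≅ 0


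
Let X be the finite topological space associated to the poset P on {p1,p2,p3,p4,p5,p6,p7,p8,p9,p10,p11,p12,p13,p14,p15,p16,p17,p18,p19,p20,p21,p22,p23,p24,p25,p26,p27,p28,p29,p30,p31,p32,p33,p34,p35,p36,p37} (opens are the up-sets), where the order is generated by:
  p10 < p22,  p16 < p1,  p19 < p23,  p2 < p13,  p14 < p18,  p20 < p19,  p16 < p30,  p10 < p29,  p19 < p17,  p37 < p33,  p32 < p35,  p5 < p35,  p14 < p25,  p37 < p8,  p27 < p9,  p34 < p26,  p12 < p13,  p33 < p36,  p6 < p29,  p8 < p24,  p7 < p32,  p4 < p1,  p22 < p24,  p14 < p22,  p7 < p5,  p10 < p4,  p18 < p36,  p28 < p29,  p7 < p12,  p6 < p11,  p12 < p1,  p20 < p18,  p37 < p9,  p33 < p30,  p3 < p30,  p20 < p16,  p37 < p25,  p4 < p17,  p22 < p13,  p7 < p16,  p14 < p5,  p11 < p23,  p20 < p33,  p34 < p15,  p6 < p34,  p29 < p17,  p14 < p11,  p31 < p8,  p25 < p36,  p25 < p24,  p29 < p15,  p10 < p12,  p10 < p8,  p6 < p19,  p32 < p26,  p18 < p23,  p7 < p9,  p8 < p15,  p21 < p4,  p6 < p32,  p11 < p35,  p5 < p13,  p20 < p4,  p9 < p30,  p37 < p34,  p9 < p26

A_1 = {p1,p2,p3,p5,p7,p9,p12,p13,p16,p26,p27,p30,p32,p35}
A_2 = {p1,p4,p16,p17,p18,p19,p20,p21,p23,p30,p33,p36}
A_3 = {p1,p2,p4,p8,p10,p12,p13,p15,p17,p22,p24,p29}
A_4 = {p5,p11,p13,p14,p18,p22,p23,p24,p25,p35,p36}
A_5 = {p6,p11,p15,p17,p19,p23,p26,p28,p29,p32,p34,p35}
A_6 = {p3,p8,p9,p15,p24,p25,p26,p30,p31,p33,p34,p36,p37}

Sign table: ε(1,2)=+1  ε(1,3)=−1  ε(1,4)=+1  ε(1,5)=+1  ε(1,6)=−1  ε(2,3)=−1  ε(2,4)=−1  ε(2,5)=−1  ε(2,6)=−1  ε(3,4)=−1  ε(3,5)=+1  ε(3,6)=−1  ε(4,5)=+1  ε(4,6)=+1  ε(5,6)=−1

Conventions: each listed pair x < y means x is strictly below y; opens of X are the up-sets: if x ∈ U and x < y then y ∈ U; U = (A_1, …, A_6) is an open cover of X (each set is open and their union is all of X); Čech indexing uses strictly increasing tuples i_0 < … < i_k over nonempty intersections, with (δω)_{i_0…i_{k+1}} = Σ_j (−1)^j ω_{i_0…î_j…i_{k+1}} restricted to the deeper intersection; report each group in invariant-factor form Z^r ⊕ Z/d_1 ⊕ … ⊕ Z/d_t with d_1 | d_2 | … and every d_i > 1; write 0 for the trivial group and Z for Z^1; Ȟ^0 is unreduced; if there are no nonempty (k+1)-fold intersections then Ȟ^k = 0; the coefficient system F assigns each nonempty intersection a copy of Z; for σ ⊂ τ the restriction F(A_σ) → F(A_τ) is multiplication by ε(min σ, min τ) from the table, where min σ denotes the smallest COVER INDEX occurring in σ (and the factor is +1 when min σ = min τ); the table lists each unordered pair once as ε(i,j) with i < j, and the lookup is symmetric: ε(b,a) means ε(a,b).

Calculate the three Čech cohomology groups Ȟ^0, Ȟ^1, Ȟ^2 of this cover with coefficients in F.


Ȟ^0 ≅ 0, Ȟ^1 ≅ Z/2, Ȟ^2 ≅ Z

intersection data:
  A12={p1,p16,p30} A13={p1,p2,p12,p13} A14={p5,p13,p35} A15={p26,p32,p35} A16={p3,p9,p26,p30} A23={p1,p4,p17} A24={p18,p23,p36} A25={p17,p19,p23} A26={p30,p33,p36} A34={p13,p22,p24} A35={p15,p17,p29} A36={p8,p15,p24} A45={p11,p23,p35} A46={p24,p25,p36} A56={p15,p26,p34}
  A123={p1} A126={p30} A134={p13} A145={p35} A156={p26} A235={p17} A245={p23} A246={p36} A346={p24} A356={p15}
C dims 6,15,10; δ0: rk 6, SNF 1^5·2; δ1: rk 9, SNF 1^9
Ȟ^0 = (6 − 6) − 0 = 0, so Ȟ^0 ≅ 0
Ȟ^1 = (15 − 9) − 6 = 0 plus torsion [2], so Ȟ^1 ≅ Z/2
Ȟ^2 = (10 − 0) − 9 = 1, so Ȟ^2 ≅ Z


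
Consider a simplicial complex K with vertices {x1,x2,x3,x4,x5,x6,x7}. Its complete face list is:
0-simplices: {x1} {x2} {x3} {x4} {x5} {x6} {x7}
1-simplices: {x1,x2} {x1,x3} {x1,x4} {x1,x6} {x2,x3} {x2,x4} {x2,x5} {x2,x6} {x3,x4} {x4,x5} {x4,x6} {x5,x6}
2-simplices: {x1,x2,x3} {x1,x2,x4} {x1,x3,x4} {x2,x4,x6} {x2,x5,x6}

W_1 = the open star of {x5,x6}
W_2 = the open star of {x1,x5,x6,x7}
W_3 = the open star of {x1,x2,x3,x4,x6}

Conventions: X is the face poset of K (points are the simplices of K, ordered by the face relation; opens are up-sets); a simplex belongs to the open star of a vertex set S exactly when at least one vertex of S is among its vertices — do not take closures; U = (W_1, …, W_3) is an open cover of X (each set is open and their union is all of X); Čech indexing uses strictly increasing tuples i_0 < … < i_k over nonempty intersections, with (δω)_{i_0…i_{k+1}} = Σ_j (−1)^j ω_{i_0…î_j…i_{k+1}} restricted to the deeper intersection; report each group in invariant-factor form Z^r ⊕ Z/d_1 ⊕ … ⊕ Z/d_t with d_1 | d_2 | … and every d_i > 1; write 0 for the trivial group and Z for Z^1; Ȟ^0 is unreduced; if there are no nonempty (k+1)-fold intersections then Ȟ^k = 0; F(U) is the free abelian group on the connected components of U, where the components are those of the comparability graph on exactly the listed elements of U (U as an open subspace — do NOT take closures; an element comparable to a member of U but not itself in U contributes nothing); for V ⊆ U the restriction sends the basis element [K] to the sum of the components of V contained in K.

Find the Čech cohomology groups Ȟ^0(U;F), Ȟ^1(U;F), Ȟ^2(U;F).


nonempty intersections:
  W1={{x5},{x6},{x1,x6},{x2,x5},{x2,x6},{x4,x5},{x4,x6},{x5,x6},{x2,x4,x6},{x2,x5,x6}} W2={{x1},{x5},{x6},{x7},{x1,x2},{x1,x3},{x1,x4},{x1,x6},{x2,x5},{x2,x6},{x4,x5},{x4,x6},{x5,x6},{x1,x2,x3},{x1,x2,x4},{x1,x3,x4},{x2,x4,x6},{x2,x5,x6}} W3={{x1},{x2},{x3},{x4},{x6},{x1,x2},{x1,x3},{x1,x4},{x1,x6},{x2,x3},{x2,x4},{x2,x5},{x2,x6},{x3,x4},{x4,x5},{x4,x6},{x5,x6},{x1,x2,x3},{x1,x2,x4},{x1,x3,x4},{x2,x4,x6},{x2,x5,x6}}
  W12={{x5},{x6},{x1,x6},{x2,x5},{x2,x6},{x4,x5},{x4,x6},{x5,x6},{x2,x4,x6},{x2,x5,x6}} W13={{x6},{x1,x6},{x2,x5},{x2,x6},{x4,x5},{x4,x6},{x5,x6},{x2,x4,x6},{x2,x5,x6}} W23={{x1},{x6},{x1,x2},{x1,x3},{x1,x4},{x1,x6},{x2,x5},{x2,x6},{x4,x5},{x4,x6},{x5,x6},{x1,x2,x3},{x1,x2,x4},{x1,x3,x4},{x2,x4,x6},{x2,x5,x6}}
  W123={{x6},{x1,x6},{x2,x5},{x2,x6},{x4,x5},{x4,x6},{x5,x6},{x2,x4,x6},{x2,x5,x6}}
components per intersection:
  W1: {{x5},{x6},{x1,x6},{x2,x5},{x2,x6},{x4,x5},{x4,x6},{x5,x6},{x2,x4,x6},{x2,x5,x6}}
  W2: {{x1},{x5},{x6},{x1,x2},{x1,x3},{x1,x4},{x1,x6},{x2,x5},{x2,x6},{x4,x5},{x4,x6},{x5,x6},{x1,x2,x3},{x1,x2,x4},{x1,x3,x4},{x2,x4,x6},{x2,x5,x6}} {{x7}}
  W3: {{x1},{x2},{x3},{x4},{x6},{x1,x2},{x1,x3},{x1,x4},{x1,x6},{x2,x3},{x2,x4},{x2,x5},{x2,x6},{x3,x4},{x4,x5},{x4,x6},{x5,x6},{x1,x2,x3},{x1,x2,x4},{x1,x3,x4},{x2,x4,x6},{x2,x5,x6}}
  W12: {{x5},{x6},{x1,x6},{x2,x5},{x2,x6},{x4,x5},{x4,x6},{x5,x6},{x2,x4,x6},{x2,x5,x6}}
  W13: {{x6},{x1,x6},{x2,x5},{x2,x6},{x4,x6},{x5,x6},{x2,x4,x6},{x2,x5,x6}} {{x4,x5}}
  W23: {{x1},{x6},{x1,x2},{x1,x3},{x1,x4},{x1,x6},{x2,x5},{x2,x6},{x4,x6},{x5,x6},{x1,x2,x3},{x1,x2,x4},{x1,x3,x4},{x2,x4,x6},{x2,x5,x6}} {{x4,x5}}
  W123: {{x6},{x1,x6},{x2,x5},{x2,x6},{x4,x6},{x5,x6},{x2,x4,x6},{x2,x5,x6}} {{x4,x5}}
C dims 4,5,2; δ0: rk 2, SNF 1^2; δ1: rk 2, SNF 1^2
Ȟ^0: (4−2)−0=2 ⇒ Z^2
Ȟ^1: (5−2)−2=1 ⇒ Z
Ȟ^2: (2−0)−2=0 ⇒ 0

Ȟ^0(U;F) ≅ Z^2,  Ȟ^1(U;F) ≅ Z,  Ȟ^2(U;F) ≅ 0


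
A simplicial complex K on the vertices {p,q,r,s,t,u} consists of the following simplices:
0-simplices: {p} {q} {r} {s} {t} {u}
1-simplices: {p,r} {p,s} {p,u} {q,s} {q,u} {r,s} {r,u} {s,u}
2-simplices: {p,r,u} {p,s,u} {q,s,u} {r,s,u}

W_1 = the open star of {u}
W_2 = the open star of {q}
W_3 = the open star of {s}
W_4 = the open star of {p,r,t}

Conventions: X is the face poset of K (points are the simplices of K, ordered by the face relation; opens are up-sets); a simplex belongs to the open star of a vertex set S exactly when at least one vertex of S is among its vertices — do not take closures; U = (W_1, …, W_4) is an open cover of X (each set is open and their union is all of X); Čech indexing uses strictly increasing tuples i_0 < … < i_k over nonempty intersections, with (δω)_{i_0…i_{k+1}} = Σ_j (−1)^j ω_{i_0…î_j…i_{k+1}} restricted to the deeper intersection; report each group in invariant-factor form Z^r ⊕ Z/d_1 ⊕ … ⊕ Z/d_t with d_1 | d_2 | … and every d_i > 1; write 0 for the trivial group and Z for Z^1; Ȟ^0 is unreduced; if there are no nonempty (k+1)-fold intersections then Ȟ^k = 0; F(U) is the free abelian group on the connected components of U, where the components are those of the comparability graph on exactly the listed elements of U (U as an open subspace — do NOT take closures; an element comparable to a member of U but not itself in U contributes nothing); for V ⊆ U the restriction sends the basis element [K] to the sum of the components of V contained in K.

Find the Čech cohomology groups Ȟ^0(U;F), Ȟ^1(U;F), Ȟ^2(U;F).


Ȟ^0 ≅ Z^2,  Ȟ^1 ≅ 0,  Ȟ^2 ≅ 0

cover nerve:
  W1={{u},{p,u},{q,u},{r,u},{s,u},{p,r,u},{p,s,u},{q,s,u},{r,s,u}} W2={{q},{q,s},{q,u},{q,s,u}} W3={{s},{p,s},{q,s},{r,s},{s,u},{p,s,u},{q,s,u},{r,s,u}} W4={{p},{r},{t},{p,r},{p,s},{p,u},{r,s},{r,u},{p,r,u},{p,s,u},{r,s,u}}
  W12={{q,u},{q,s,u}} W13={{s,u},{p,s,u},{q,s,u},{r,s,u}} W14={{p,u},{r,u},{p,r,u},{p,s,u},{r,s,u}} W23={{q,s},{q,s,u}} W34={{p,s},{r,s},{p,s,u},{r,s,u}}
  W123={{q,s,u}} W134={{p,s,u},{r,s,u}}
components per intersection:
  W1: {{u},{p,u},{q,u},{r,u},{s,u},{p,r,u},{p,s,u},{q,s,u},{r,s,u}}
  W2: {{q},{q,s},{q,u},{q,s,u}}
  W3: {{s},{p,s},{q,s},{r,s},{s,u},{p,s,u},{q,s,u},{r,s,u}}
  W4: {{p},{r},{p,r},{p,s},{p,u},{r,s},{r,u},{p,r,u},{p,s,u},{r,s,u}} {{t}}
  W12: {{q,u},{q,s,u}}
  W13: {{s,u},{p,s,u},{q,s,u},{r,s,u}}
  W14: {{p,u},{r,u},{p,r,u},{p,s,u},{r,s,u}}
  W23: {{q,s},{q,s,u}}
  W34: {{p,s},{p,s,u}} {{r,s},{r,s,u}}
  W123: {{q,s,u}}
  W134: {{p,s,u}} {{r,s,u}}
C dims 5,6,3; δ0: rk 3, SNF 1^3; δ1: rk 3, SNF 1^3
Ȟ^0: (5−3)−0=2 ⇒ Z^2
Ȟ^1: (6−3)−3=0 ⇒ 0
Ȟ^2: (3−0)−3=0 ⇒ 0


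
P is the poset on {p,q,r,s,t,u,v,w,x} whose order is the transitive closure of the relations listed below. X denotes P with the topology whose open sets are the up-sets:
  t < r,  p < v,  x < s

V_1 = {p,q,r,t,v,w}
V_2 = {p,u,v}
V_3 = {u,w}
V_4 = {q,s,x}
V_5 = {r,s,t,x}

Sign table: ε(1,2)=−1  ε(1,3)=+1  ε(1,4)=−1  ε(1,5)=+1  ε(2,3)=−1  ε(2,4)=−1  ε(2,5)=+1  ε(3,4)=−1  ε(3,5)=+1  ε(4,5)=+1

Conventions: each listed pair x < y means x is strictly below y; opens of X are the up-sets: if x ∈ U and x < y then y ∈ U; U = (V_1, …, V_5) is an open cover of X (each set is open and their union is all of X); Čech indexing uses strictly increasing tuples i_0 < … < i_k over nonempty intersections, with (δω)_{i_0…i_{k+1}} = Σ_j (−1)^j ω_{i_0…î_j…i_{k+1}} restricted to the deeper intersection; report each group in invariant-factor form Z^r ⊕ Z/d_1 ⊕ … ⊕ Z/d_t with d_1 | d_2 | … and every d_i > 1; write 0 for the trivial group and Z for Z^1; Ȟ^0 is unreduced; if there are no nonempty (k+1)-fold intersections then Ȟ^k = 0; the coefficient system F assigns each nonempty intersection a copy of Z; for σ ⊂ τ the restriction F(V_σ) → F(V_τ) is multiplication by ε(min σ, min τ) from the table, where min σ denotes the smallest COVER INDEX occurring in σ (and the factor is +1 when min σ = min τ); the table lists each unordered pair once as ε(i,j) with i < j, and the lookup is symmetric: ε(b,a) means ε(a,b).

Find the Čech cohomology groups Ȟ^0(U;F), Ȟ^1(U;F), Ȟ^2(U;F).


Ȟ^0 = 0,  Ȟ^1 = Z ⊕ Z/2,  Ȟ^2 = 0

intersection data:
  V12={p,v} V13={w} V14={q} V15={r,t} V23={u} V45={s,x}
C dims 5,6; δ0: rk 5, SNF 1^4·2
Ȟ^0 = (5 − 5) − 0 = 0, so Ȟ^0 ≅ 0
Ȟ^1 = (6 − 0) − 5 = 1 plus torsion [2], so Ȟ^1 ≅ Z ⊕ Z/2
Ȟ^2 = (0 − 0) − 0 = 0, so Ȟ^2 ≅ 0
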